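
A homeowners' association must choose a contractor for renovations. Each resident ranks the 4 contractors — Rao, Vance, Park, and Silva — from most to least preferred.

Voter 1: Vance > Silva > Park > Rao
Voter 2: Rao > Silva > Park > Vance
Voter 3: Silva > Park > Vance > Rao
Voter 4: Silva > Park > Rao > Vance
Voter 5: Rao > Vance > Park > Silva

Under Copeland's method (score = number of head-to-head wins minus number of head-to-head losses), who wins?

Silva

Pairwise results:
  Rao vs Vance: Rao wins 3–2.
  Rao vs Park: Park wins 3–2.
  Rao vs Silva: Silva wins 3–2.
  Vance vs Park: Park wins 3–2.
  Vance vs Silva: Silva wins 3–2.
  Park vs Silva: Silva wins 4–1.
Copeland scores (wins − losses):
  Rao: 1 − 2 = -1
  Vance: 0 − 3 = -3
  Park: 2 − 1 = 1
  Silva: 3 − 0 = 3
Silva has the best Copeland score.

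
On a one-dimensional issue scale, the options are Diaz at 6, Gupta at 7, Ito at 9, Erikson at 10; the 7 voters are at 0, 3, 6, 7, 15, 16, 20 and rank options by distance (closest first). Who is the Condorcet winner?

Gupta

With single-peaked preferences on a line, the Condorcet winner is the candidate closest to the median voter.
The median voter (position 7) is closest to Gupta at 7.
Check: Gupta vs Ito — voters closer to Gupta: 4 of 7.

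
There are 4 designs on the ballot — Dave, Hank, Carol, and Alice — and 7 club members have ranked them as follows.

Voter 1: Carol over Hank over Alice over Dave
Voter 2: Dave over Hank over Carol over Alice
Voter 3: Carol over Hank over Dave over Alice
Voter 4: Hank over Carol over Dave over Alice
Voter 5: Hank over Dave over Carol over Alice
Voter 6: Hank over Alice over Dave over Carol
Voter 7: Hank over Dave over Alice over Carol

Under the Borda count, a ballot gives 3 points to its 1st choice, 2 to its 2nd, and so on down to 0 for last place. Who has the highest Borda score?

Borda scores:
  Dave: 0 + 3 + 1 + 1 + 2 + 1 + 2 = 10
  Hank: 2 + 2 + 2 + 3 + 3 + 3 + 3 = 18
  Carol: 3 + 1 + 3 + 2 + 1 + 0 + 0 = 10
  Alice: 1 + 0 + 0 + 0 + 0 + 2 + 1 = 4
Hank has the highest total.

Hank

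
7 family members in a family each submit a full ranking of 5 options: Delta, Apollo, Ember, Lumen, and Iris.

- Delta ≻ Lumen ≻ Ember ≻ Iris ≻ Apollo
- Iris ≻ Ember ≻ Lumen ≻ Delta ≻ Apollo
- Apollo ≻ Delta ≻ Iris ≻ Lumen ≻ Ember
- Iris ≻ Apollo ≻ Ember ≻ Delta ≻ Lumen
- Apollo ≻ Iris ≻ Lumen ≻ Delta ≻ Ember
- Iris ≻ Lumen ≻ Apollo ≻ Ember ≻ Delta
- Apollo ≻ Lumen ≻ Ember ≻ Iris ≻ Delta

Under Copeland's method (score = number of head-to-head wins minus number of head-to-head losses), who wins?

Pairwise results:
  Delta vs Apollo: Apollo wins 5–2.
  Delta vs Ember: Ember wins 4–3.
  Delta vs Lumen: Lumen wins 4–3.
  Delta vs Iris: Iris wins 5–2.
  Apollo vs Ember: Apollo wins 5–2.
  Apollo vs Lumen: Apollo wins 4–3.
  Apollo vs Iris: Iris wins 4–3.
  Ember vs Lumen: Lumen wins 5–2.
  Ember vs Iris: Iris wins 5–2.
  Lumen vs Iris: Iris wins 5–2.
Copeland scores (wins − losses):
  Delta: 0 − 4 = -4
  Apollo: 3 − 1 = 2
  Ember: 1 − 3 = -2
  Lumen: 2 − 2 = 0
  Iris: 4 − 0 = 4
Iris has the best Copeland score.

Iris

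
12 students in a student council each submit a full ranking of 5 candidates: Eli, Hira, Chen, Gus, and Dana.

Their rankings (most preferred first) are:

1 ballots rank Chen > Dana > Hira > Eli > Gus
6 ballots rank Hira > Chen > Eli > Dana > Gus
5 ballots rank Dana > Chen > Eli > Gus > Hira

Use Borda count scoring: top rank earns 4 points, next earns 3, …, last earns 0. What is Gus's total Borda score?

Borda scores:
  Eli: 1 + 6·2 + 5·2 = 23
  Hira: 2 + 6·4 + 5·0 = 26
  Chen: 4 + 6·3 + 5·3 = 37
  Gus: 0 + 6·0 + 5·1 = 5
  Dana: 3 + 6·1 + 5·4 = 29

5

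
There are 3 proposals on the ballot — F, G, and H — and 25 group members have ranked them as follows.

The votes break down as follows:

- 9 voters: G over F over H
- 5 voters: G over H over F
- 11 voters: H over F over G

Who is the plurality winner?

First-place vote totals:
  F: 0
  G: 14
  H: 11
G has the most first-place votes.

G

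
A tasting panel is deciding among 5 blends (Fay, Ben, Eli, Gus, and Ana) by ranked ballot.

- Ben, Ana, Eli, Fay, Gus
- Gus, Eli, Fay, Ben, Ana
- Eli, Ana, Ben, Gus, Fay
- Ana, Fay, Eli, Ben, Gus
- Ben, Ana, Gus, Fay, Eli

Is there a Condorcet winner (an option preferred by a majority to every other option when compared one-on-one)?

Head-to-head results (5 voters total):
Fay vs Ben: Ben wins 3–2.
Fay vs Eli: Eli wins 3–2.
Fay vs Gus: Gus wins 3–2.
Fay vs Ana: Ana wins 4–1.
Ben vs Eli: Eli wins 3–2.
Ben vs Gus: Ben wins 4–1.
Ben vs Ana: Ben wins 3–2.
Eli vs Gus: Eli wins 3–2.
Eli vs Ana: Ana wins 3–2.
Gus vs Ana: Ana wins 4–1.
No candidate beats all others: Ben beats Ana beats Eli beats Ben, a majority cycle.

No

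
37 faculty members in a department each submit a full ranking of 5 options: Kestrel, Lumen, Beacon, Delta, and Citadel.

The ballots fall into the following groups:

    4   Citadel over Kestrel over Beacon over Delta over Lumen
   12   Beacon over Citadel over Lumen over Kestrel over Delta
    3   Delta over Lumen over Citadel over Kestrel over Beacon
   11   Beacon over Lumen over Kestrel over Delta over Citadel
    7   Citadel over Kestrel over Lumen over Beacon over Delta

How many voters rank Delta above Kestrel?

Ballots ranking Delta above Kestrel: 3.
Ballots ranking Kestrel above Delta: 4+12+11+7 = 34.
So 3 of 37 voters prefer Delta to Kestrel.

3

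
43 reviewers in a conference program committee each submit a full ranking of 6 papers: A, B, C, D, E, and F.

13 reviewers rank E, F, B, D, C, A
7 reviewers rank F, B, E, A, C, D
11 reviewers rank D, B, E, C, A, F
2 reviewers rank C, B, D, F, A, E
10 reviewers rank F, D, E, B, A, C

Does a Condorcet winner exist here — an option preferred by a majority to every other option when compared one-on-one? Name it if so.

No Condorcet winner

Head-to-head results (43 voters total):
A vs B: B wins 43–0.
A vs C: C wins 26–17.
A vs D: D wins 36–7.
A vs E: E wins 41–2.
A vs F: F wins 32–11.
B vs C: B wins 41–2.
B vs D: B wins 22–21.
B vs E: E wins 23–20.
B vs F: F wins 30–13.
C vs D: D wins 34–9.
C vs E: E wins 41–2.
C vs F: F wins 30–13.
D vs E: D wins 23–20.
D vs F: F wins 30–13.
E vs F: E wins 24–19.
No candidate beats all others: B beats D beats E beats B, a majority cycle.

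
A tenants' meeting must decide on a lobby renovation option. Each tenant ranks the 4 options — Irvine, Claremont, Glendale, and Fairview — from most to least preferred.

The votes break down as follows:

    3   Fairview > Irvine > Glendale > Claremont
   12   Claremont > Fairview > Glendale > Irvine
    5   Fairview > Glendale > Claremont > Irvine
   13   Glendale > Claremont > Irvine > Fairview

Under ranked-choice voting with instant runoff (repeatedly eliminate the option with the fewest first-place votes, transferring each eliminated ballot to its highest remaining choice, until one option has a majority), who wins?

Round 1: Glendale 13, Claremont 12, Fairview 8, Irvine 0. Irvine has the fewest and is eliminated.
Round 2: Glendale 13, Claremont 12, Fairview 8. Fairview has the fewest and is eliminated.
Round 3: Glendale 21, Claremont 12. Glendale has a majority.

Glendale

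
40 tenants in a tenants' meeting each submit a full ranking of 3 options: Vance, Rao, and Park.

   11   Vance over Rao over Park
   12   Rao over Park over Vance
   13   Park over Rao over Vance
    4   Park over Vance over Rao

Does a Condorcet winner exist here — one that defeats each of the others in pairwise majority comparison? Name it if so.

Rao

Head-to-head results (40 voters total):
Vance vs Rao: Rao wins 25–15.
Vance vs Park: Park wins 29–11.
Rao vs Park: Rao wins 23–17.
Rao beats each rival — Vance (25–15), Park (23–17) — so Rao is the Condorcet winner.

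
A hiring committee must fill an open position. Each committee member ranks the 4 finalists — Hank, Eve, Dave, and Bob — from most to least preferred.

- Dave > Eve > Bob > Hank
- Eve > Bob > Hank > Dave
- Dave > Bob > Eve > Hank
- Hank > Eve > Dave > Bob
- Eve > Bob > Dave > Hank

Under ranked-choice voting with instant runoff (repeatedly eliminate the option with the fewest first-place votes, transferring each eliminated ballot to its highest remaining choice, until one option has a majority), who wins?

Round 1: Eve 2, Dave 2, Hank 1, Bob 0. Bob has the fewest and is eliminated.
Round 2: Eve 2, Dave 2, Hank 1. Hank has the fewest and is eliminated.
Round 3: Eve 3, Dave 2. Eve has a majority.

Eve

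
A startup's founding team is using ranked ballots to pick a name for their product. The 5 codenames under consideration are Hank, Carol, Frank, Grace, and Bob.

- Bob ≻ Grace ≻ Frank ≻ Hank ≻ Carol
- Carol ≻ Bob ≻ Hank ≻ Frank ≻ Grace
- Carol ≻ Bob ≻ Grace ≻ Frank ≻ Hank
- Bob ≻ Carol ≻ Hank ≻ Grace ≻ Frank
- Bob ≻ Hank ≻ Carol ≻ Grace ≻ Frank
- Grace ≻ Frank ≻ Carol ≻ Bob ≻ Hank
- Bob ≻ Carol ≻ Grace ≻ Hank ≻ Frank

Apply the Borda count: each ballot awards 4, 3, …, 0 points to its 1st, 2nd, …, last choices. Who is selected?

Borda scores:
  Hank: 1 + 2 + 0 + 2 + 3 + 0 + 1 = 9
  Carol: 0 + 4 + 4 + 3 + 2 + 2 + 3 = 18
  Frank: 2 + 1 + 1 + 0 + 0 + 3 + 0 = 7
  Grace: 3 + 0 + 2 + 1 + 1 + 4 + 2 = 13
  Bob: 4 + 3 + 3 + 4 + 4 + 1 + 4 = 23
Bob has the highest total.

Bob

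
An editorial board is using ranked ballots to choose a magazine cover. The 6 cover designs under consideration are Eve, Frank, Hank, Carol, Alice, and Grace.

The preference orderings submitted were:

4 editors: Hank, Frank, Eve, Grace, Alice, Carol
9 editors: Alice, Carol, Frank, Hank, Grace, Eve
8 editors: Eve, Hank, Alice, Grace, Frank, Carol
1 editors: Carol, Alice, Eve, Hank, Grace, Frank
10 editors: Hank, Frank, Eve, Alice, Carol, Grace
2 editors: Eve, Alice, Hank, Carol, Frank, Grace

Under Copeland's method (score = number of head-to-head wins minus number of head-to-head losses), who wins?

Pairwise results:
  Eve vs Frank: Frank wins 23–11.
  Eve vs Hank: Hank wins 23–11.
  Eve vs Carol: Eve wins 24–10.
  Eve vs Alice: Eve wins 24–10.
  Eve vs Grace: Eve wins 25–9.
  Frank vs Hank: Hank wins 25–9.
  Frank vs Carol: Frank wins 22–12.
  Frank vs Alice: Alice wins 20–14.
  Frank vs Grace: Frank wins 25–9.
  Hank vs Carol: Hank wins 24–10.
  Hank vs Alice: Hank wins 22–12.
  Hank vs Grace: Hank wins 34–0.
  Carol vs Alice: Alice wins 33–1.
  Carol vs Grace: Carol wins 22–12.
  Alice vs Grace: Alice wins 30–4.
Copeland scores (wins − losses):
  Eve: 3 − 2 = 1
  Frank: 3 − 2 = 1
  Hank: 5 − 0 = 5
  Carol: 1 − 4 = -3
  Alice: 3 − 2 = 1
  Grace: 0 − 5 = -5
Hank has the best Copeland score.

Hank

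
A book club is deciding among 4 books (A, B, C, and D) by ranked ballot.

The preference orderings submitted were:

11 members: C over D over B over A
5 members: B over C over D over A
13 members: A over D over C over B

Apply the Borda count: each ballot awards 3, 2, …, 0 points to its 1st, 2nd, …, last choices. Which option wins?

Borda scores:
  A: 11·0 + 5·0 + 13·3 = 39
  B: 11·1 + 5·3 + 13·0 = 26
  C: 11·3 + 5·2 + 13·1 = 56
  D: 11·2 + 5·1 + 13·2 = 53
C has the highest total.

C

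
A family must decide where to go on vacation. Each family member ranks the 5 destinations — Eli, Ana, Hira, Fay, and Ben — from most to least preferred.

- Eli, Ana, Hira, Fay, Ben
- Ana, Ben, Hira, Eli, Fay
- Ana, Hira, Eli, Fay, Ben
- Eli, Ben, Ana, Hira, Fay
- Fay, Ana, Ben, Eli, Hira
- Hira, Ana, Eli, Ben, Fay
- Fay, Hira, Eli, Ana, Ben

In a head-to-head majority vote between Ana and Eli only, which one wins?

Ballots ranking Ana above Eli: 4.
Ballots ranking Eli above Ana: 3.
Ana wins the head-to-head, 4–3.

Ana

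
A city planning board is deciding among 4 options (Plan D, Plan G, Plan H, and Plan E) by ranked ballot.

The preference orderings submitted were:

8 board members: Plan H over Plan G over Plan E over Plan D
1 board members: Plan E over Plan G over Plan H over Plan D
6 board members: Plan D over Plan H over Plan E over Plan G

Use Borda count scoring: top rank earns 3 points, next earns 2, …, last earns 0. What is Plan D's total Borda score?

18

Borda scores:
  Plan D: 8·0 + 0 + 6·3 = 18
  Plan G: 8·2 + 2 + 6·0 = 18
  Plan H: 8·3 + 1 + 6·2 = 37
  Plan E: 8·1 + 3 + 6·1 = 17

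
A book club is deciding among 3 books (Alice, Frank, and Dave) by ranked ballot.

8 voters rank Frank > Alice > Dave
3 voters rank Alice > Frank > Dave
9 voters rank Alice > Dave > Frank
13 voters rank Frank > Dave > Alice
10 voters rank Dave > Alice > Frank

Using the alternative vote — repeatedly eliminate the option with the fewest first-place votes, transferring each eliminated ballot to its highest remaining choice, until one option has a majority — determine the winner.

Round 1: Frank 21, Alice 12, Dave 10. Dave has the fewest and is eliminated.
Round 2: Alice 22, Frank 21. Alice has a majority.

Alice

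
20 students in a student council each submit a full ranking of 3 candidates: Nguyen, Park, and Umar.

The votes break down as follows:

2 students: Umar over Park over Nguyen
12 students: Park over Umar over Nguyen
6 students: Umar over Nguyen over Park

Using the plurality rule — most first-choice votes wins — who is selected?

First-place vote totals:
  Nguyen: 0
  Park: 12
  Umar: 8
Park has the most first-place votes.

Park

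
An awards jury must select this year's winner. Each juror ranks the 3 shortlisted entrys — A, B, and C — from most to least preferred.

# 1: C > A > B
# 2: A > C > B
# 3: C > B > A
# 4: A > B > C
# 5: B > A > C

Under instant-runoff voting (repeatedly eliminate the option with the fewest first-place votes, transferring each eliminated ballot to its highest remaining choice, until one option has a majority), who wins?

Round 1: A 2, C 2, B 1. B has the fewest and is eliminated.
Round 2: A 3, C 2. A has a majority.

A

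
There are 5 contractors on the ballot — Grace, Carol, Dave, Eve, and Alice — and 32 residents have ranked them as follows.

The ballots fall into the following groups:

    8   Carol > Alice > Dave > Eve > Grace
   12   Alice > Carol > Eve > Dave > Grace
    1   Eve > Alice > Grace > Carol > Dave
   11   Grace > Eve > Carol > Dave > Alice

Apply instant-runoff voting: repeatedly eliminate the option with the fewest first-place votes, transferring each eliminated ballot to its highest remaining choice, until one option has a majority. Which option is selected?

Round 1: Alice 12, Grace 11, Carol 8, Eve 1, Dave 0. Dave has the fewest and is eliminated.
Round 2: Alice 12, Grace 11, Carol 8, Eve 1. Eve has the fewest and is eliminated.
Round 3: Alice 13, Grace 11, Carol 8. Carol has the fewest and is eliminated.
Round 4: Alice 21, Grace 11. Alice has a majority.

Alice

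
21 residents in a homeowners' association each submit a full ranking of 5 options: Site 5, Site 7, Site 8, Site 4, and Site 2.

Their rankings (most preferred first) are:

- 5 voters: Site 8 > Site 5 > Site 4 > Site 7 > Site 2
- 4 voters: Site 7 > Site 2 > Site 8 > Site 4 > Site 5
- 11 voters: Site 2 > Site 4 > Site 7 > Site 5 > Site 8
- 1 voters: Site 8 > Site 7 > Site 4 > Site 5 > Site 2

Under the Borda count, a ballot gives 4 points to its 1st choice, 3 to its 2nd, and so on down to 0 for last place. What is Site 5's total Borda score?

27

Borda scores:
  Site 5: 5·3 + 4·0 + 11·1 + 1 = 27
  Site 7: 5·1 + 4·4 + 11·2 + 3 = 46
  Site 8: 5·4 + 4·2 + 11·0 + 4 = 32
  Site 4: 5·2 + 4·1 + 11·3 + 2 = 49
  Site 2: 5·0 + 4·3 + 11·4 + 0 = 56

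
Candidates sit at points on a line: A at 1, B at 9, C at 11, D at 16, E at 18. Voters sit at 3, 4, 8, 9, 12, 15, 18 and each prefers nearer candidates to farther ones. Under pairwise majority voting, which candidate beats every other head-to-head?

B

With single-peaked preferences on a line, the Condorcet winner is the candidate closest to the median voter.
The median voter (position 9) is closest to B at 9.
Check: B vs C — voters closer to B: 4 of 7.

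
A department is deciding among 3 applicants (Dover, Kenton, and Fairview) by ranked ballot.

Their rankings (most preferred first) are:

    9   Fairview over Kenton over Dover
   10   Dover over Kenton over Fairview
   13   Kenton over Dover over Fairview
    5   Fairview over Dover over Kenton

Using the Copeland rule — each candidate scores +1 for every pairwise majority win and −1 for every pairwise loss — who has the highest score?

Pairwise results:
  Dover vs Kenton: Kenton wins 22–15.
  Dover vs Fairview: Dover wins 23–14.
  Kenton vs Fairview: Kenton wins 23–14.
Copeland scores (wins − losses):
  Dover: 1 − 1 = 0
  Kenton: 2 − 0 = 2
  Fairview: 0 − 2 = -2
Kenton has the best Copeland score.

Kenton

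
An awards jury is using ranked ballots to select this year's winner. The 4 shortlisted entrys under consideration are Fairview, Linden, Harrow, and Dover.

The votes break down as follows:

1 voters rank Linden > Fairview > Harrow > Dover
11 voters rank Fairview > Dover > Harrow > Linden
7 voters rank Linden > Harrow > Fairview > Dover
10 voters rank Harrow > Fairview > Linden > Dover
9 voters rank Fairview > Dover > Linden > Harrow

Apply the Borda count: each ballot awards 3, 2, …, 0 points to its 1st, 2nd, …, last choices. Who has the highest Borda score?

Borda scores:
  Fairview: 2 + 11·3 + 7·1 + 10·2 + 9·3 = 89
  Linden: 3 + 11·0 + 7·3 + 10·1 + 9·1 = 43
  Harrow: 1 + 11·1 + 7·2 + 10·3 + 9·0 = 56
  Dover: 0 + 11·2 + 7·0 + 10·0 + 9·2 = 40
Fairview has the highest total.

Fairview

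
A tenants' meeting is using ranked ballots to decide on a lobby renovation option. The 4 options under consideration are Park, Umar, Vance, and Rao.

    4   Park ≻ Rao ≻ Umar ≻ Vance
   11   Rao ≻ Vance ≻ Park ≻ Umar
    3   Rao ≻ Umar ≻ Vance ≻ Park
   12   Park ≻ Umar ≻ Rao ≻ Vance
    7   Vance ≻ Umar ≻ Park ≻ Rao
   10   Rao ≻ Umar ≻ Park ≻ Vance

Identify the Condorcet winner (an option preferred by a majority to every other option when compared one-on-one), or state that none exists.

Head-to-head results (47 voters total):
Park vs Umar: Park wins 27–20.
Park vs Vance: Park wins 26–21.
Park vs Rao: Rao wins 24–23.
Umar vs Vance: Umar wins 29–18.
Umar vs Rao: Rao wins 28–19.
Vance vs Rao: Rao wins 40–7.
Rao beats each rival — Park (24–23), Umar (28–19), Vance (40–7) — so Rao is the Condorcet winner.

Rao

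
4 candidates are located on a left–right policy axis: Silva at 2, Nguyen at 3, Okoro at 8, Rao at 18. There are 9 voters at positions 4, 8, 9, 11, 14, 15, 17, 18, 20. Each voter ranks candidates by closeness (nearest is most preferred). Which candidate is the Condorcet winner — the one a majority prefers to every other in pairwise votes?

With single-peaked preferences on a line, the Condorcet winner is the candidate closest to the median voter.
The median voter (position 14) is closest to Rao at 18.
Check: Rao vs Okoro — voters closer to Rao: 5 of 9.

Rao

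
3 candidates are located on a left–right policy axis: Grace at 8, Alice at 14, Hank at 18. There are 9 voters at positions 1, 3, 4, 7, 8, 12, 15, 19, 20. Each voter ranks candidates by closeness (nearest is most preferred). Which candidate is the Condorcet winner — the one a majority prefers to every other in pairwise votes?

Grace

With single-peaked preferences on a line, the Condorcet winner is the candidate closest to the median voter.
The median voter (position 8) is closest to Grace at 8.
Check: Grace vs Hank — voters closer to Grace: 6 of 9.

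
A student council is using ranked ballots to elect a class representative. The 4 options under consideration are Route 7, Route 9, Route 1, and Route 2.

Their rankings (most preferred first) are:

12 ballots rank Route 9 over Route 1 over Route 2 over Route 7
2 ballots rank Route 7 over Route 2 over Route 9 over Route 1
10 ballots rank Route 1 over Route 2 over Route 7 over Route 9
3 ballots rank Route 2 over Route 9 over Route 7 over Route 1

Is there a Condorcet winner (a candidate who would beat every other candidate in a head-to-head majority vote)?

Head-to-head results (27 voters total):
Route 7 vs Route 9: Route 9 wins 15–12.
Route 7 vs Route 1: Route 1 wins 22–5.
Route 7 vs Route 2: Route 2 wins 25–2.
Route 9 vs Route 1: Route 9 wins 17–10.
Route 9 vs Route 2: Route 2 wins 15–12.
Route 1 vs Route 2: Route 1 wins 22–5.
No candidate beats all others: Route 9 beats Route 1 beats Route 2 beats Route 9, a majority cycle.

No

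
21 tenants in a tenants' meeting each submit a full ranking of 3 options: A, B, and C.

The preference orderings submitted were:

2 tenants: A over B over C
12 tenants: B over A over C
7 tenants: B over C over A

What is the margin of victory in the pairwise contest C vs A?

7

Ballots ranking C above A: 7.
Ballots ranking A above C: 2+12 = 14.
A wins 14–7, a margin of 7.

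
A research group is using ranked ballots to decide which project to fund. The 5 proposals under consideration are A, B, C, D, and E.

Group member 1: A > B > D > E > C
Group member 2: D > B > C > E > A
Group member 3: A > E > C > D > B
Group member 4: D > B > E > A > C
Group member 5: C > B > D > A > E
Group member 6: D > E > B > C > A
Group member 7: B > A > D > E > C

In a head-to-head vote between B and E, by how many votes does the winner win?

3

Ballots ranking B above E: 5.
Ballots ranking E above B: 2.
B wins 5–2, a margin of 3.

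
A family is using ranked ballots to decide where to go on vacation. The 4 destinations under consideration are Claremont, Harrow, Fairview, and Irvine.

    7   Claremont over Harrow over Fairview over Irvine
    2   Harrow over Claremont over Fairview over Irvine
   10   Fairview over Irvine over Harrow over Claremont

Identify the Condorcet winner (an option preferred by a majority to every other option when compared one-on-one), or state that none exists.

Fairview

Head-to-head results (19 voters total):
Claremont vs Harrow: Harrow wins 12–7.
Claremont vs Fairview: Fairview wins 10–9.
Claremont vs Irvine: Irvine wins 10–9.
Harrow vs Fairview: Fairview wins 10–9.
Harrow vs Irvine: Irvine wins 10–9.
Fairview vs Irvine: Fairview wins 19–0.
Fairview beats each rival — Claremont (10–9), Harrow (10–9), Irvine (19–0) — so Fairview is the Condorcet winner.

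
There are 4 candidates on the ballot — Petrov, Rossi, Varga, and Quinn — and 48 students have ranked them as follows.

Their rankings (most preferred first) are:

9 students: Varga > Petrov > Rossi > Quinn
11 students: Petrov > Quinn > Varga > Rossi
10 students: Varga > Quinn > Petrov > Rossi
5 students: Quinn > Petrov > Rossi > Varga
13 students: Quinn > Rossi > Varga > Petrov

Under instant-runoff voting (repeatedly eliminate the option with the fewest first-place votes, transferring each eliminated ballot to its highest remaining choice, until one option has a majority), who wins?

Quinn

Round 1: Varga 19, Quinn 18, Petrov 11, Rossi 0. Rossi has the fewest and is eliminated.
Round 2: Varga 19, Quinn 18, Petrov 11. Petrov has the fewest and is eliminated.
Round 3: Quinn 29, Varga 19. Quinn has a majority.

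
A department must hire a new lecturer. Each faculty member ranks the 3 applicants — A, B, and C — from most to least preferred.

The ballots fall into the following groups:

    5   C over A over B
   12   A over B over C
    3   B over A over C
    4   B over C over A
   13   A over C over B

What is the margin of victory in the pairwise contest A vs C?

Ballots ranking A above C: 12+3+13 = 28.
Ballots ranking C above A: 5+4 = 9.
A wins 28–9, a margin of 19.

19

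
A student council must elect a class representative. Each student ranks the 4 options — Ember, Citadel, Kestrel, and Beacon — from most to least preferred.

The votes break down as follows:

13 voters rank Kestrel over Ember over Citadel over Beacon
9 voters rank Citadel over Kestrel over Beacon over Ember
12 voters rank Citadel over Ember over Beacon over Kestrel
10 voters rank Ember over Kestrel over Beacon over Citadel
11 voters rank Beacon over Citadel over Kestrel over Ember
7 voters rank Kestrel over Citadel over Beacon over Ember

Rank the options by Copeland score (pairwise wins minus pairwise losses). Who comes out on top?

Citadel

Pairwise results:
  Ember vs Citadel: Citadel wins 39–23.
  Ember vs Kestrel: Kestrel wins 40–22.
  Ember vs Beacon: Ember wins 35–27.
  Citadel vs Kestrel: Citadel wins 32–30.
  Citadel vs Beacon: Citadel wins 41–21.
  Kestrel vs Beacon: Kestrel wins 39–23.
Copeland scores (wins − losses):
  Ember: 1 − 2 = -1
  Citadel: 3 − 0 = 3
  Kestrel: 2 − 1 = 1
  Beacon: 0 − 3 = -3
Citadel has the best Copeland score.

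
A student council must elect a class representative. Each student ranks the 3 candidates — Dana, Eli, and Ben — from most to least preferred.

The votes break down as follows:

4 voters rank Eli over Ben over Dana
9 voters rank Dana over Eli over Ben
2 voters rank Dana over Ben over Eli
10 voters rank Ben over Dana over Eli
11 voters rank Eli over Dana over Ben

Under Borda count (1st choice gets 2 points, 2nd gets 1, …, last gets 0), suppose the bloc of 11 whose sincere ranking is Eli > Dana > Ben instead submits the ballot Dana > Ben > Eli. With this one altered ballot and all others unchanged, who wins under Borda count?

Dana

Borda totals with the altered ballot: Dana 54, Eli 17, Ben 37.
The winner is unchanged: still Dana.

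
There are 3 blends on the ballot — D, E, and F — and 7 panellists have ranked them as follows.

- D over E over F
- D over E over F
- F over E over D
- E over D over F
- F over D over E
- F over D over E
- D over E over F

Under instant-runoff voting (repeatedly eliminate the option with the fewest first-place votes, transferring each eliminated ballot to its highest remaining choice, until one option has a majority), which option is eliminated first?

Round 1: D 3, F 3, E 1. E has the fewest and is eliminated.
Round 2: D 4, F 3. D has a majority.

E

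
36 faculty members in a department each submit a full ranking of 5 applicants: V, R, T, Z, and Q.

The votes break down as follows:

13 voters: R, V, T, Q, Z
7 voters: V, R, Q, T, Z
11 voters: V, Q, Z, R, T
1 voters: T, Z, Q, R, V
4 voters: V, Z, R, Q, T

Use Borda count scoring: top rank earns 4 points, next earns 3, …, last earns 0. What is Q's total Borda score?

66

Borda scores:
  V: 13·3 + 7·4 + 11·4 + 0 + 4·4 = 127
  R: 13·4 + 7·3 + 11·1 + 1 + 4·2 = 93
  T: 13·2 + 7·1 + 11·0 + 4 + 4·0 = 37
  Z: 13·0 + 7·0 + 11·2 + 3 + 4·3 = 37
  Q: 13·1 + 7·2 + 11·3 + 2 + 4·1 = 66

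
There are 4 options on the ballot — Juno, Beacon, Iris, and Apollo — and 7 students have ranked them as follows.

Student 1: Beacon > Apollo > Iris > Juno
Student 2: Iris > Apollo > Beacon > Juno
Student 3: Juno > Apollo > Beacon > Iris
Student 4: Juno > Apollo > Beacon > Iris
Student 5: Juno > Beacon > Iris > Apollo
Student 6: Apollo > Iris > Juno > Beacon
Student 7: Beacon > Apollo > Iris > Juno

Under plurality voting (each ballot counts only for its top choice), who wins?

First-place vote totals:
  Juno: 3
  Beacon: 2
  Iris: 1
  Apollo: 1
Juno has the most first-place votes.

Juno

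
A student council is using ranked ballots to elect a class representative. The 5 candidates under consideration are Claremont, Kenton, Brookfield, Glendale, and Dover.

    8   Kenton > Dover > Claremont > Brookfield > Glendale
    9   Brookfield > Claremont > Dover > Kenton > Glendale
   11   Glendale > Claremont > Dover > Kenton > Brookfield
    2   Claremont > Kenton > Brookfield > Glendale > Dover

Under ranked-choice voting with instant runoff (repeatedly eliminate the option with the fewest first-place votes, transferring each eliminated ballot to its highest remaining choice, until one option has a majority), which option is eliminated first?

Dover

Round 1: Glendale 11, Brookfield 9, Kenton 8, Claremont 2, Dover 0. Dover has the fewest and is eliminated.
Round 2: Glendale 11, Brookfield 9, Kenton 8, Claremont 2. Claremont has the fewest and is eliminated.
Round 3: Glendale 11, Kenton 10, Brookfield 9. Brookfield has the fewest and is eliminated.
Round 4: Kenton 19, Glendale 11. Kenton has a majority.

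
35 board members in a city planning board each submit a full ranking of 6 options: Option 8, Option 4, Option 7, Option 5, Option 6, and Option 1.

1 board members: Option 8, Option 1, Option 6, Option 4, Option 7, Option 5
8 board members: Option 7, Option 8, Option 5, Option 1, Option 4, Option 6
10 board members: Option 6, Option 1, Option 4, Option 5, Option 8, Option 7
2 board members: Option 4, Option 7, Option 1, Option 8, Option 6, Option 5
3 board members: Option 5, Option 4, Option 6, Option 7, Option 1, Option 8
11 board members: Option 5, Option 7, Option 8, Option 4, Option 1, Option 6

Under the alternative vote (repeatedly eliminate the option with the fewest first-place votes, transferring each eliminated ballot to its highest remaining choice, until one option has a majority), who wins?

Option 5

Round 1: Option 5 14, Option 6 10, Option 7 8, Option 4 2, Option 8 1, Option 1 0. Option 1 has the fewest and is eliminated.
Round 2: Option 5 14, Option 6 10, Option 7 8, Option 4 2, Option 8 1. Option 8 has the fewest and is eliminated.
Round 3: Option 5 14, Option 6 11, Option 7 8, Option 4 2. Option 4 has the fewest and is eliminated.
Round 4: Option 5 14, Option 6 11, Option 7 10. Option 7 has the fewest and is eliminated.
Round 5: Option 5 22, Option 6 13. Option 5 has a majority.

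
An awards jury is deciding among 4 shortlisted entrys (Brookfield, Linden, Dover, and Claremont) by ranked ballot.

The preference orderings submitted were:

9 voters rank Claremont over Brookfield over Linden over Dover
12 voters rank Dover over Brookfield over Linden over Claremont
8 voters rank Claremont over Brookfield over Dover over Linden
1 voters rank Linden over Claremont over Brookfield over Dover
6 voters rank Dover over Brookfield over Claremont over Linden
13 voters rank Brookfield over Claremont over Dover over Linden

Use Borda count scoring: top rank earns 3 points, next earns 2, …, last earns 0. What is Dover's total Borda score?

75

Borda scores:
  Brookfield: 9·2 + 12·2 + 8·2 + 1 + 6·2 + 13·3 = 110
  Linden: 9·1 + 12·1 + 8·0 + 3 + 6·0 + 13·0 = 24
  Dover: 9·0 + 12·3 + 8·1 + 0 + 6·3 + 13·1 = 75
  Claremont: 9·3 + 12·0 + 8·3 + 2 + 6·1 + 13·2 = 85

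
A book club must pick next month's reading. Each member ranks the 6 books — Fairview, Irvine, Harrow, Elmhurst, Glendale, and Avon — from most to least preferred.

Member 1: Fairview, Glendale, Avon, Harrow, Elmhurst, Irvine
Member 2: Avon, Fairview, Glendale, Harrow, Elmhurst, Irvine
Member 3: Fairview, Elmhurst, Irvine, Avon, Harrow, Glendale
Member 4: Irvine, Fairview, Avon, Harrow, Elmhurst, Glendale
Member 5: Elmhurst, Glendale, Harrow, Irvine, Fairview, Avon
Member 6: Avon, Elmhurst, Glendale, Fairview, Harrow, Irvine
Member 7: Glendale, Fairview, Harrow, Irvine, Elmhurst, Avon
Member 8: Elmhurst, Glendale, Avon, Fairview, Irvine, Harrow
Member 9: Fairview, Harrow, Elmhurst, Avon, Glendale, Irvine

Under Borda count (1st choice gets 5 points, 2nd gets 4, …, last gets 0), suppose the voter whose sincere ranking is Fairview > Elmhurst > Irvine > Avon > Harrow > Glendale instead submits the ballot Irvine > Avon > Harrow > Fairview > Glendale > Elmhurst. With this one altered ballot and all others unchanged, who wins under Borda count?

Fairview

Borda totals with the altered ballot: Fairview 29, Irvine 15, Harrow 20, Elmhurst 21, Glendale 25, Avon 25.
The winner is unchanged: still Fairview.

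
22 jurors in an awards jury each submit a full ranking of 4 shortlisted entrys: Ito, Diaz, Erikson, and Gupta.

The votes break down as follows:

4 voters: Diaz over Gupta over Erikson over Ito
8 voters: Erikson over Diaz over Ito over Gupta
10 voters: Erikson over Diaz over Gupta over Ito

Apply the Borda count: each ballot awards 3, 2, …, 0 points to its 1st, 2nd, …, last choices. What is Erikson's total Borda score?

58

Borda scores:
  Ito: 4·0 + 8·1 + 10·0 = 8
  Diaz: 4·3 + 8·2 + 10·2 = 48
  Erikson: 4·1 + 8·3 + 10·3 = 58
  Gupta: 4·2 + 8·0 + 10·1 = 18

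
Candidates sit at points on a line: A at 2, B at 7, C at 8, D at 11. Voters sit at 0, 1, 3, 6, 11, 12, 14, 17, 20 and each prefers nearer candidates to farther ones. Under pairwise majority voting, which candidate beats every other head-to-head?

D

With single-peaked preferences on a line, the Condorcet winner is the candidate closest to the median voter.
The median voter (position 11) is closest to D at 11.
Check: D vs B — voters closer to D: 5 of 9.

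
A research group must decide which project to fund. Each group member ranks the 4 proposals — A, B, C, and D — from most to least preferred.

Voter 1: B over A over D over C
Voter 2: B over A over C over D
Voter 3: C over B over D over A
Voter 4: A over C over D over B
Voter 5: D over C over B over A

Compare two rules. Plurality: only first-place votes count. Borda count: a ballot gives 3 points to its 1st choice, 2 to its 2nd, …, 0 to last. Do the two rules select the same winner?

Plurality first-place counts: A 1, B 2, C 1, D 1 → B.
Borda totals: A 7, B 9, C 8, D 6 → B.
The two rules agree on B.

Yes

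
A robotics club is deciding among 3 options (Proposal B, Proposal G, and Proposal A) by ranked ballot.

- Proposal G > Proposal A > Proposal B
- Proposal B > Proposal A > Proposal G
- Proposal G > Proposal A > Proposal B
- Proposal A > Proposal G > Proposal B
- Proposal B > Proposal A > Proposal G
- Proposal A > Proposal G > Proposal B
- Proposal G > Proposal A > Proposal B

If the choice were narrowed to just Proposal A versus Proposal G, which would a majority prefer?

Proposal A

Ballots ranking Proposal A above Proposal G: 4.
Ballots ranking Proposal G above Proposal A: 3.
Proposal A wins the head-to-head, 4–3.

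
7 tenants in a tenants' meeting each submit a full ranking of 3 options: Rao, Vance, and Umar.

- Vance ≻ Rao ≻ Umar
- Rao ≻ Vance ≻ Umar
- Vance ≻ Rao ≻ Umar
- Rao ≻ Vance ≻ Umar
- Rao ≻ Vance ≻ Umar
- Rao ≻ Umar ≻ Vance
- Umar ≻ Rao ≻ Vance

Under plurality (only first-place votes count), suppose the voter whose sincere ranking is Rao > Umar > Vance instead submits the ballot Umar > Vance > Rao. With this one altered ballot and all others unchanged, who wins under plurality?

First-place totals with the altered ballot: Rao 3, Vance 2, Umar 2.
The winner is unchanged: still Rao.

Rao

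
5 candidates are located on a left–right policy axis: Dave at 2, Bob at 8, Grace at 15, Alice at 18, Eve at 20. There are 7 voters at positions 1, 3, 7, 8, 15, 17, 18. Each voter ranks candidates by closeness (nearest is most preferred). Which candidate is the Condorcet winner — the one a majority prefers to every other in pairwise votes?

Bob

With single-peaked preferences on a line, the Condorcet winner is the candidate closest to the median voter.
The median voter (position 8) is closest to Bob at 8.
Check: Bob vs Grace — voters closer to Bob: 4 of 7.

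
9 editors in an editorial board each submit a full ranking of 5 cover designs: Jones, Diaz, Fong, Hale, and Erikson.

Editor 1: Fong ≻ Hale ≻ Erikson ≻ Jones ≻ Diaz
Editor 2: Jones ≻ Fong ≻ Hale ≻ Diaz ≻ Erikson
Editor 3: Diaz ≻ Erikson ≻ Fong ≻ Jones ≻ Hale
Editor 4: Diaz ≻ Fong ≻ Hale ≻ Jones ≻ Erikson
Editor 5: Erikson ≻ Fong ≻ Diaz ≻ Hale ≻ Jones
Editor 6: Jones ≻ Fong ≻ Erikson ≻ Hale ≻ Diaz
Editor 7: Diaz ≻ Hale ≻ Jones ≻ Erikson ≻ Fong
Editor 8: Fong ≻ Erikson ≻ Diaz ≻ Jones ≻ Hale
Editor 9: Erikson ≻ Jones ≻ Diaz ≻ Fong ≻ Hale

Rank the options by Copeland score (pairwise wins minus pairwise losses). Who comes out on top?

Pairwise results:
  Jones vs Diaz: Diaz wins 5–4.
  Jones vs Fong: Fong wins 5–4.
  Jones vs Hale: Jones wins 5–4.
  Jones vs Erikson: Erikson wins 5–4.
  Diaz vs Fong: Fong wins 5–4.
  Diaz vs Hale: Diaz wins 6–3.
  Diaz vs Erikson: Erikson wins 5–4.
  Fong vs Hale: Fong wins 8–1.
  Fong vs Erikson: Fong wins 5–4.
  Hale vs Erikson: Erikson wins 5–4.
Copeland scores (wins − losses):
  Jones: 1 − 3 = -2
  Diaz: 2 − 2 = 0
  Fong: 4 − 0 = 4
  Hale: 0 − 4 = -4
  Erikson: 3 − 1 = 2
Fong has the best Copeland score.

Fong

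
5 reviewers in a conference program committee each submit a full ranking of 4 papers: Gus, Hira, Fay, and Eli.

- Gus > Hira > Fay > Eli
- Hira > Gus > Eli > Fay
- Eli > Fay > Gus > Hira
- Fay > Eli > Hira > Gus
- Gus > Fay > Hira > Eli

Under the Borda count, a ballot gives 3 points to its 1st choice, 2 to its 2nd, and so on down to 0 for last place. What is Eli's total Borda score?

6

Borda scores:
  Gus: 3 + 2 + 1 + 0 + 3 = 9
  Hira: 2 + 3 + 0 + 1 + 1 = 7
  Fay: 1 + 0 + 2 + 3 + 2 = 8
  Eli: 0 + 1 + 3 + 2 + 0 = 6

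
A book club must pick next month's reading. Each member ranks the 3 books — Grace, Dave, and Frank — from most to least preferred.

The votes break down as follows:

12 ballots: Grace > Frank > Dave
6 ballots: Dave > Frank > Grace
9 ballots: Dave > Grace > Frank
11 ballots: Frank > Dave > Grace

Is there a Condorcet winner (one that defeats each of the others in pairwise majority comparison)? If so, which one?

There is no Condorcet winner

Head-to-head results (38 voters total):
Grace vs Dave: Dave wins 26–12.
Grace vs Frank: Grace wins 21–17.
Dave vs Frank: Frank wins 23–15.
No candidate beats all others: Grace beats Frank beats Dave beats Grace, a majority cycle.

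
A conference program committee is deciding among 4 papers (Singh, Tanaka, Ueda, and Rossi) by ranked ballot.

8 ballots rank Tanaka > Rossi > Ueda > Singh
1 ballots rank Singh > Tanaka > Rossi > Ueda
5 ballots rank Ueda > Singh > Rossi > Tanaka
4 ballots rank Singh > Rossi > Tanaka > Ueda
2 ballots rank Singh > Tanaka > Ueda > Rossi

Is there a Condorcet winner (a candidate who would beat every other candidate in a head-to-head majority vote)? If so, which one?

Head-to-head results (20 voters total):
Singh vs Tanaka: Singh wins 12–8.
Singh vs Ueda: Ueda wins 13–7.
Singh vs Rossi: Singh wins 12–8.
Tanaka vs Ueda: Tanaka wins 15–5.
Tanaka vs Rossi: Tanaka wins 11–9.
Ueda vs Rossi: Rossi wins 13–7.
No candidate beats all others: Singh beats Tanaka beats Ueda beats Singh, a majority cycle.

There is no Condorcet winner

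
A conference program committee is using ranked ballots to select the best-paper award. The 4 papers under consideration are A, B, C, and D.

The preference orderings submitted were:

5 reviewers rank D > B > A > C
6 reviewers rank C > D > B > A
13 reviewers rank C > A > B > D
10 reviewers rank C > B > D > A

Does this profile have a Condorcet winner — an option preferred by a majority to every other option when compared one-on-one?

Head-to-head results (34 voters total):
A vs B: B wins 21–13.
A vs C: C wins 29–5.
A vs D: D wins 21–13.
B vs C: C wins 29–5.
B vs D: B wins 23–11.
C vs D: C wins 29–5.
C beats each rival — A (29–5), B (29–5), D (29–5) — so C is the Condorcet winner.

Yes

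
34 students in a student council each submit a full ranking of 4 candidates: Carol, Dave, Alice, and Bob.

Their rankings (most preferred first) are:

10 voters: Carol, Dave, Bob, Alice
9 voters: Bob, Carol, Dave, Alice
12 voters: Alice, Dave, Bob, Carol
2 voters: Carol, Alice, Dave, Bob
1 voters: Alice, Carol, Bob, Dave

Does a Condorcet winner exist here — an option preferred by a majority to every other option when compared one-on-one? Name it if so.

No Condorcet winner

Head-to-head results (34 voters total):
Carol vs Dave: Carol wins 22–12.
Carol vs Alice: Carol wins 21–13.
Carol vs Bob: Bob wins 21–13.
Dave vs Alice: Dave wins 19–15.
Dave vs Bob: Dave wins 24–10.
Alice vs Bob: Bob wins 19–15.
No candidate beats all others: Carol beats Dave beats Bob beats Carol, a majority cycle.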